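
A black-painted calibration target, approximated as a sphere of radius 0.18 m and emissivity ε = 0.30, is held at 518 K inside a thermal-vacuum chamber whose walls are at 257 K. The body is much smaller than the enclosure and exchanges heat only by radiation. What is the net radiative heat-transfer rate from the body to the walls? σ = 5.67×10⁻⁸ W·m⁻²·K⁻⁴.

For a small grey body in a large enclosure: P_net = εσA(T_body⁴ − T_wall⁴).
A = 4πr² = 0.4072 m²; T_body⁴ − T_wall⁴ = 7.200×10¹⁰ − 4.362×10⁹ = 6.764×10¹⁰ K⁴.
|P_net| = 0.30·5.67×10⁻⁸·0.4072·6.764×10¹⁰.

P_net ≈ 468 W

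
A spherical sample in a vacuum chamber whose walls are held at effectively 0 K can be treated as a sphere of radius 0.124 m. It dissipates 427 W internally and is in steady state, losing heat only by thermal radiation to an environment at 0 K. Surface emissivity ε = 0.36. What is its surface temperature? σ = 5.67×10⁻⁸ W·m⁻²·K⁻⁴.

Steady state: internal power = radiated power, P = εσA T⁴.
Radiating area A = 4πr² = 0.1932 m².
T⁴ = P/(εσA) = 427/(0.36·5.67×10⁻⁸·0.1932) = 1.083×10¹¹ K⁴.
T = (1.083×10¹¹)^(1/4).

T ≈ 574 K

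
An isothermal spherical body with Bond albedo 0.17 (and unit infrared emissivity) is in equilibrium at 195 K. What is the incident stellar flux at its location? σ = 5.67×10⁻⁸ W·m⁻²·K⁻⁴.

(1−a)S·πr² = σ·4πr²·T⁴ ⇒ S = 4σT⁴/(1−a).
S = 4·5.67×10⁻⁸·1.446×10⁹/0.830.

S ≈ 395 W/m²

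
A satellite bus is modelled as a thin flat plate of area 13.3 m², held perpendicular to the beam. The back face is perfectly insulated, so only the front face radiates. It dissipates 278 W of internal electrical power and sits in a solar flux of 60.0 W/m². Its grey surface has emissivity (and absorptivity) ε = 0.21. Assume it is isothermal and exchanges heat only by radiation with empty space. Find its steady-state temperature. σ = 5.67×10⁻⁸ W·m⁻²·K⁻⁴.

T ≈ 230 K

At steady state, absorbed solar power + internal power = radiated power.
Absorbed: α·S·A_cross = 0.21·60.0·13.30 = 167.6 W (cross-section A).
Total input = 167.6 + 278 = 445.6 W.
Radiated: εσ·A_surf·T⁴ with A_surf = A = 13.30 m².
T⁴ = 445.6/(0.21·5.67×10⁻⁸·13.30) = 2.814×10⁹ K⁴.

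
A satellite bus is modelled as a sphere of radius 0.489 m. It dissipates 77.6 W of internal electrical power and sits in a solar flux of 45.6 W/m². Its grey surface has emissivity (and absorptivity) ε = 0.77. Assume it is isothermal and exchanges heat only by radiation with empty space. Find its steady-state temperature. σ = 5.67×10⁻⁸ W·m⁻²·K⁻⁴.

At steady state, absorbed solar power + internal power = radiated power.
Absorbed: α·S·A_cross = 0.77·45.6·0.7512 = 26.38 W (cross-section πr²).
Total input = 26.38 + 77.6 = 104.0 W.
Radiated: εσ·A_surf·T⁴ with A_surf = 4πr² = 3.005 m².
T⁴ = 104.0/(0.77·5.67×10⁻⁸·3.005) = 7.926×10⁸ K⁴.

T ≈ 168 K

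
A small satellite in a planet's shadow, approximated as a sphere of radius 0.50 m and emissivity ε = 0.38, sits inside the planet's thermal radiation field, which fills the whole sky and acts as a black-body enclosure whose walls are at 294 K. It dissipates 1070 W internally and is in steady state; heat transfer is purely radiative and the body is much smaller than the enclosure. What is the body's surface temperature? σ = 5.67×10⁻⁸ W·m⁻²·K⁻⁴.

For a small grey body in a large enclosure, net radiated power = εσA(T⁴ − T_w⁴).
Steady state: P = εσA(T⁴ − T_w⁴) with A = 4πr² = 3.142 m².
T⁴ = P/(εσA) + T_w⁴ = 1070/(0.38·5.67×10⁻⁸·3.142) + (294)⁴
    = 1.581×10¹⁰ + 7.471×10⁹ = 2.328×10¹⁰ K⁴.

T ≈ 391 K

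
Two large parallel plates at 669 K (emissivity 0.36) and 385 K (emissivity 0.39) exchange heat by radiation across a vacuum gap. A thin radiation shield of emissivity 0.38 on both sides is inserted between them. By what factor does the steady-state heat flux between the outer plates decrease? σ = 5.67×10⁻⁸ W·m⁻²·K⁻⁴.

Without shield: q₀ = σΔ(T⁴)/(1/ε₁+1/ε₂−1) with denominator 4.342.
With shield the two gaps are in series; the resistances add: (1/ε₁+1/ε_s−1)+(1/ε_s+1/ε₂−1) = 4.409+4.196 = 8.605.
Heat-flux ratio q₀/q = 8.605/4.342.

factor ≈ 1.98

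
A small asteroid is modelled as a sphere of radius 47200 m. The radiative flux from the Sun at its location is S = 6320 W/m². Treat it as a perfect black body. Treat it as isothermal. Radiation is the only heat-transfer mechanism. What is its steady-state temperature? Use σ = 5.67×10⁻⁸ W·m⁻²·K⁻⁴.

T ≈ 409 K

At equilibrium, absorbed power = emitted power.
Absorbing cross-section = πr² = 6.999×10⁹ m²; emitting surface = 4πr² = 2.800×10¹⁰ m² (ratio 4).
S·A_cross = εσ·A_surf·T⁴  ⇒  T⁴ = S/(4σ).
T⁴ = 1.00·6320/(4·5.67×10⁻⁸) = 2.787×10¹⁰ K⁴.
T = (2.787×10¹⁰)^(1/4).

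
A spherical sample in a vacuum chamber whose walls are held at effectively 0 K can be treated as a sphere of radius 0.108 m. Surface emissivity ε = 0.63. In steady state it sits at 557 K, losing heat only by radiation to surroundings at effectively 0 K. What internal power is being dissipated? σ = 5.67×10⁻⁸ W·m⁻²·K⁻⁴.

P ≈ 504 W

Steady state: P = εσA T⁴.
A = 4πr² = 0.1466 m²; T⁴ = (557)⁴ = 9.625×10¹⁰ K⁴.
P = 0.63 × 5.67×10⁻⁸ × 0.1466 × 9.625×10¹⁰.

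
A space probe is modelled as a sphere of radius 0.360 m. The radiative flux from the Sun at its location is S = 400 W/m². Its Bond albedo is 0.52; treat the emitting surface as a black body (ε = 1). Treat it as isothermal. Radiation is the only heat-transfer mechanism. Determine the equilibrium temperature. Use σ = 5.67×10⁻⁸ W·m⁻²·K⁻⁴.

At equilibrium, absorbed power = emitted power.
Absorbing cross-section = πr² = 0.4072 m²; emitting surface = 4πr² = 1.629 m² (ratio 4).
(1−a)S·A_cross = εσ·A_surf·T⁴  ⇒  T⁴ = (1−a)S/(4σ).
T⁴ = 0.480·400/(4·5.67×10⁻⁸) = 8.466×10⁸ K⁴.
T = (8.466×10⁸)^(1/4).

T ≈ 171 K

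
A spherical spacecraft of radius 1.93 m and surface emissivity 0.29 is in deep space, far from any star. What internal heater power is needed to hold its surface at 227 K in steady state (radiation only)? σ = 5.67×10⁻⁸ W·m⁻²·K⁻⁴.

P = εσ·4πr²·T⁴.
4πr² = 46.81 m²; T⁴ = 2.655×10⁹ K⁴.
P = 0.29·5.67×10⁻⁸·46.81·2.655×10⁹.

P ≈ 2040 W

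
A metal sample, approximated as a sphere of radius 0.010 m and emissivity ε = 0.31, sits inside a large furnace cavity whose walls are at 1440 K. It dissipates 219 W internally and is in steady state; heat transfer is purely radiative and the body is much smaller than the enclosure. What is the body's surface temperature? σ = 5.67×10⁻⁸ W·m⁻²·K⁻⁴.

T ≈ 1940 K

For a small grey body in a large enclosure, net radiated power = εσA(T⁴ − T_w⁴).
Steady state: P = εσA(T⁴ − T_w⁴) with A = 4πr² = 0.001257 m².
T⁴ = P/(εσA) + T_w⁴ = 219/(0.31·5.67×10⁻⁸·0.001257) + (1440)⁴
    = 9.915×10¹² + 4.300×10¹² = 1.421×10¹³ K⁴.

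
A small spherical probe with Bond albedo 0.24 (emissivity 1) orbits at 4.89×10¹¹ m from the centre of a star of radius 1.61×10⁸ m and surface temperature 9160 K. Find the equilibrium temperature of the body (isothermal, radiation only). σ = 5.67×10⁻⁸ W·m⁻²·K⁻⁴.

The star's surface emits σT_*⁴; at distance d the flux is S = σT_*⁴(R_*/d)².
S = 5.67×10⁻⁸·(9160)⁴·(1.61×10⁸/4.89×10¹¹)² = 43.27 W/m².
For an isothermal sphere T⁴ = (1−a)S/(4σ) = 1.450×10⁸ K⁴.

T ≈ 110 K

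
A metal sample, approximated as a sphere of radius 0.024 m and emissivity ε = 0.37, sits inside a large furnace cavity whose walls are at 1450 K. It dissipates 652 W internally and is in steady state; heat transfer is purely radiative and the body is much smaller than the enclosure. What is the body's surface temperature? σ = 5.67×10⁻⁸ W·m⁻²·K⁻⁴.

T ≈ 1720 K

For a small grey body in a large enclosure, net radiated power = εσA(T⁴ − T_w⁴).
Steady state: P = εσA(T⁴ − T_w⁴) with A = 4πr² = 0.007238 m².
T⁴ = P/(εσA) + T_w⁴ = 652/(0.37·5.67×10⁻⁸·0.007238) + (1450)⁴
    = 4.294×10¹² + 4.421×10¹² = 8.714×10¹² K⁴.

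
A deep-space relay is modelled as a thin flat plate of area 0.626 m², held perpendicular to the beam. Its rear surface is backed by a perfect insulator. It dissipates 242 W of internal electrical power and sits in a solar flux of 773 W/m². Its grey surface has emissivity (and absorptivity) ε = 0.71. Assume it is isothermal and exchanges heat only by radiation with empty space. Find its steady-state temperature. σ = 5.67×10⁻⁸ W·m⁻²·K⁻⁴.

T ≈ 390 K

At steady state, absorbed solar power + internal power = radiated power.
Absorbed: α·S·A_cross = 0.71·773·0.6260 = 343.6 W (cross-section A).
Total input = 343.6 + 242 = 585.6 W.
Radiated: εσ·A_surf·T⁴ with A_surf = A = 0.6260 m².
T⁴ = 585.6/(0.71·5.67×10⁻⁸·0.6260) = 2.324×10¹⁰ K⁴.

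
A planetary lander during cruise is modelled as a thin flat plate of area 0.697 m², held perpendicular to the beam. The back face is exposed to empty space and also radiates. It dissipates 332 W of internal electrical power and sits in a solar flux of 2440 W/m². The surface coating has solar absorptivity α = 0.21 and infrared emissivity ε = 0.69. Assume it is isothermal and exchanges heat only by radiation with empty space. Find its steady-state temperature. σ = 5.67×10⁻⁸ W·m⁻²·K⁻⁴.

At steady state, absorbed solar power + internal power = radiated power.
Absorbed: α·S·A_cross = 0.21·2440·0.6970 = 357.1 W (cross-section A).
Total input = 357.1 + 332 = 689.1 W.
Radiated: εσ·A_surf·T⁴ with A_surf = 2A = 1.394 m².
T⁴ = 689.1/(0.69·5.67×10⁻⁸·1.394) = 1.264×10¹⁰ K⁴.

T ≈ 335 K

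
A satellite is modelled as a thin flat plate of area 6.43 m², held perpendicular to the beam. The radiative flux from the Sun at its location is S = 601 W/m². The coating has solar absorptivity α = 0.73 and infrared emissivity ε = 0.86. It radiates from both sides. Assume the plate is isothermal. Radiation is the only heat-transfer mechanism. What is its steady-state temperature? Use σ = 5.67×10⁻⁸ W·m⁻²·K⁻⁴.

T ≈ 259 K

At equilibrium, absorbed power = emitted power.
Absorbing cross-section = A = 6.430 m²; emitting surface = 2A = 12.86 m² (ratio 2).
αS·A_cross = εσ·A_surf·T⁴  ⇒  T⁴ = αS/(ε·2σ).
T⁴ = 0.730·601/(0.86·2·5.67×10⁻⁸) = 4.499×10⁹ K⁴.
T = (4.499×10⁹)^(1/4).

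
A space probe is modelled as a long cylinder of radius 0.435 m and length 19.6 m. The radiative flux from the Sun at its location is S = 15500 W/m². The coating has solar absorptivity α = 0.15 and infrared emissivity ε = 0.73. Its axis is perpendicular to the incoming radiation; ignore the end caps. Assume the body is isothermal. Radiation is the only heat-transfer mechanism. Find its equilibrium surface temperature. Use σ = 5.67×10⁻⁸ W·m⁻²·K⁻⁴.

At equilibrium, absorbed power = emitted power.
Absorbing cross-section = 2rL = 17.05 m²; emitting surface = 2πrL = 53.57 m² (ratio π).
αS·A_cross = εσ·A_surf·T⁴  ⇒  T⁴ = αS/(ε·πσ).
T⁴ = 0.150·15500/(0.73·π·5.67×10⁻⁸) = 1.788×10¹⁰ K⁴.
T = (1.788×10¹⁰)^(1/4).

T ≈ 366 K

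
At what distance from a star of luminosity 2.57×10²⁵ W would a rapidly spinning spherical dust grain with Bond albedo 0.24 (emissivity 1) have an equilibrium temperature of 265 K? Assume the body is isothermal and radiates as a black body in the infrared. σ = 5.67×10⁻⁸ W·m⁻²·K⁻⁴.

d ≈ 3.73×10¹⁰ m

For an isothermal black-emitting sphere, (1−a)S·πr² = σ·4πr²·T⁴ ⇒ S = 4σT⁴/(1−a).
S = 4·5.67×10⁻⁸·(265)⁴/0.760 = 1472 W/m².
Flux falls as S = L/(4πd²), so d = √(L/(4πS)) = √(2.57×10²⁵/(4π·1472)).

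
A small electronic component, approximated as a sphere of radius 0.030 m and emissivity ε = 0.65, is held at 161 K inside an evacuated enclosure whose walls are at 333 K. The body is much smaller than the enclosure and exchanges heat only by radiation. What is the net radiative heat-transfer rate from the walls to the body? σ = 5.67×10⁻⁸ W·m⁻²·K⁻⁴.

P_net ≈ 4.85 W

For a small grey body in a large enclosure: P_net = εσA(T_body⁴ − T_wall⁴).
A = 4πr² = 0.01131 m²; T_body⁴ − T_wall⁴ = 6.719×10⁸ − 1.230×10¹⁰ = -1.162×10¹⁰ K⁴.
|P_net| = 0.65·5.67×10⁻⁸·0.01131·1.162×10¹⁰.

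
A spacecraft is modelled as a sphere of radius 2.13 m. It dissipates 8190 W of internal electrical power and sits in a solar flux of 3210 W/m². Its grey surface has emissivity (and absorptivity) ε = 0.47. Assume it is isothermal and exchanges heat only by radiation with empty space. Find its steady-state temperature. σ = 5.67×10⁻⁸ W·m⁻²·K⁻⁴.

T ≈ 374 K

At steady state, absorbed solar power + internal power = radiated power.
Absorbed: α·S·A_cross = 0.47·3210·14.25 = 21500 W (cross-section πr²).
Total input = 21500 + 8190 = 29690 W.
Radiated: εσ·A_surf·T⁴ with A_surf = 4πr² = 57.01 m².
T⁴ = 29690/(0.47·5.67×10⁻⁸·57.01) = 1.954×10¹⁰ K⁴.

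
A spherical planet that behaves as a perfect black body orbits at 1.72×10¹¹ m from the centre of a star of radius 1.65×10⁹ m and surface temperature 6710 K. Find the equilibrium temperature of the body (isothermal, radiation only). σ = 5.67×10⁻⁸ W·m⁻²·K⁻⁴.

The star's surface emits σT_*⁴; at distance d the flux is S = σT_*⁴(R_*/d)².
S = 5.67×10⁻⁸·(6710)⁴·(1.65×10⁹/1.72×10¹¹)² = 10580 W/m².
For an isothermal sphere T⁴ = (1−a)S/(4σ) = 4.664×10¹⁰ K⁴.

T ≈ 465 K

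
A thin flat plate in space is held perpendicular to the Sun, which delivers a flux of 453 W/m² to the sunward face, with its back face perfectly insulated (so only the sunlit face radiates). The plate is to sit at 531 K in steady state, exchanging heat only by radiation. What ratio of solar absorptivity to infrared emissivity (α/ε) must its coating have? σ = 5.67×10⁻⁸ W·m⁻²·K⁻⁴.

Balance: αS·A = εσ·1A·T⁴ ⇒ α/ε = σT⁴/S.
α/ε = 5.67×10⁻⁸·(531)⁴/453 = 5.67×10⁻⁸·7.950×10¹⁰/453.

α/ε ≈ 9.95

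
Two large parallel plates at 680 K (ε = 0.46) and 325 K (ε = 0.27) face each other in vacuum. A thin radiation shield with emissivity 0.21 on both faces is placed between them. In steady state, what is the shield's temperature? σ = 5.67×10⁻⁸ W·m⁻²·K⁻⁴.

In steady state the net flux on the hot side equals that on the cold side.
σ(T₁⁴−T_s⁴)/D₁ = σ(T_s⁴−T₂⁴)/D₂, with D₁ = 1/ε₁+1/ε_s−1 = 5.936, D₂ = 1/ε_s+1/ε₂−1 = 7.466.
Solve for T_s⁴: T_s⁴ = (D₂·T₁⁴ + D₁·T₂⁴)/(D₁+D₂) = 1.241×10¹¹ K⁴.

T_s ≈ 593 K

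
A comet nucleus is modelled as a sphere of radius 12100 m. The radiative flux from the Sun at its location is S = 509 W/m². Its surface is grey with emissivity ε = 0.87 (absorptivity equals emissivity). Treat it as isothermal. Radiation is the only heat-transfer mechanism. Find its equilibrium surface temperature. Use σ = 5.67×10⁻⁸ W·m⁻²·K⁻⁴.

At equilibrium, absorbed power = emitted power.
Absorbing cross-section = πr² = 4.600×10⁸ m²; emitting surface = 4πr² = 1.840×10⁹ m² (ratio 4).
εS·A_cross = εσ·A_surf·T⁴  ⇒  T⁴ = S/(4σ)   (ε cancels).
T⁴ = 509/(4·5.67×10⁻⁸) = 2.244×10⁹ K⁴.
T = (2.244×10⁹)^(1/4).

T ≈ 218 K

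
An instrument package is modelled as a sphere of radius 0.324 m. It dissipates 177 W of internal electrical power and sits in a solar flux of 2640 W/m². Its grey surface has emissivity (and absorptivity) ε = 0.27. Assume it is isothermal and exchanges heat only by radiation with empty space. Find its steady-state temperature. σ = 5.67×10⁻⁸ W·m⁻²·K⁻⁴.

At steady state, absorbed solar power + internal power = radiated power.
Absorbed: α·S·A_cross = 0.27·2640·0.3298 = 235.1 W (cross-section πr²).
Total input = 235.1 + 177 = 412.1 W.
Radiated: εσ·A_surf·T⁴ with A_surf = 4πr² = 1.319 m².
T⁴ = 412.1/(0.27·5.67×10⁻⁸·1.319) = 2.040×10¹⁰ K⁴.

T ≈ 378 K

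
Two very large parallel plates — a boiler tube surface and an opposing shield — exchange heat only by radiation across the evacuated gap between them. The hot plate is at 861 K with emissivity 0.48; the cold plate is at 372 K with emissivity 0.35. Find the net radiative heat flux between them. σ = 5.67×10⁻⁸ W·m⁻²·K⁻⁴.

q ≈ 7630 W/m²

For two infinite grey parallel plates, q = σ(T₁⁴ − T₂⁴)/(1/ε₁ + 1/ε₂ − 1).
T₁⁴ − T₂⁴ = 5.496×10¹¹ − 1.915×10¹⁰ = 5.304×10¹¹ K⁴.
1/ε₁ + 1/ε₂ − 1 = 2.083 + 2.857 − 1 = 3.940.
q = 5.67×10⁻⁸ × 5.304×10¹¹ / 3.940.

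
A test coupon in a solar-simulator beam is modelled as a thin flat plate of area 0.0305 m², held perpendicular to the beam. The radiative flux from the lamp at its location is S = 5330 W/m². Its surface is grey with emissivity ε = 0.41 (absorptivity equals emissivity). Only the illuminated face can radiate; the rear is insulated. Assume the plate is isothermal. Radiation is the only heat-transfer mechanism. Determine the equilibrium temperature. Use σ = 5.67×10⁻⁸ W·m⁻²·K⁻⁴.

T ≈ 554 K

At equilibrium, absorbed power = emitted power.
Absorbing cross-section = A = 0.03050 m²; emitting surface = A = 0.03050 m² (ratio 1).
εS·A_cross = εσ·A_surf·T⁴  ⇒  T⁴ = S/(1σ)   (ε cancels).
T⁴ = 5330/(1·5.67×10⁻⁸) = 9.400×10¹⁰ K⁴.
T = (9.400×10¹⁰)^(1/4).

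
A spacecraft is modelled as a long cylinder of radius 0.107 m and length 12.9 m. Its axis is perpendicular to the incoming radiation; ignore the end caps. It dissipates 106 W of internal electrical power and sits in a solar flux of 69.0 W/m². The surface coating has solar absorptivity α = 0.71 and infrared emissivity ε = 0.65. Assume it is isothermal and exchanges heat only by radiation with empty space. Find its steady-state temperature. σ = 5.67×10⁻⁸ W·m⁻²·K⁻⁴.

At steady state, absorbed solar power + internal power = radiated power.
Absorbed: α·S·A_cross = 0.71·69.0·2.761 = 135.2 W (cross-section 2rL).
Total input = 135.2 + 106 = 241.2 W.
Radiated: εσ·A_surf·T⁴ with A_surf = 2πrL = 8.673 m².
T⁴ = 241.2/(0.65·5.67×10⁻⁸·8.673) = 7.547×10⁸ K⁴.

T ≈ 166 K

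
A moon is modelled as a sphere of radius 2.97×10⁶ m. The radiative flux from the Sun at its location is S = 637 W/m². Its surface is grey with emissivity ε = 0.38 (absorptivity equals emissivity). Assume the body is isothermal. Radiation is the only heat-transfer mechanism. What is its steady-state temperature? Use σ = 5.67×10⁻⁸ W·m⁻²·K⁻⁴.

At equilibrium, absorbed power = emitted power.
Absorbing cross-section = πr² = 2.771×10¹³ m²; emitting surface = 4πr² = 1.108×10¹⁴ m² (ratio 4).
εS·A_cross = εσ·A_surf·T⁴  ⇒  T⁴ = S/(4σ)   (ε cancels).
T⁴ = 637/(4·5.67×10⁻⁸) = 2.809×10⁹ K⁴.
T = (2.809×10⁹)^(1/4).

T ≈ 230 K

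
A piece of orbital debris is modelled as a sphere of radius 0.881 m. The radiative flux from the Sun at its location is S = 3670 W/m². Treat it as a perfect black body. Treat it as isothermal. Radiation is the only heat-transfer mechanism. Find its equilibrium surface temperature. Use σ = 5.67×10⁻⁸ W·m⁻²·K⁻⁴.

At equilibrium, absorbed power = emitted power.
Absorbing cross-section = πr² = 2.438 m²; emitting surface = 4πr² = 9.754 m² (ratio 4).
S·A_cross = εσ·A_surf·T⁴  ⇒  T⁴ = S/(4σ).
T⁴ = 1.00·3670/(4·5.67×10⁻⁸) = 1.618×10¹⁰ K⁴.
T = (1.618×10¹⁰)^(1/4).

T ≈ 357 K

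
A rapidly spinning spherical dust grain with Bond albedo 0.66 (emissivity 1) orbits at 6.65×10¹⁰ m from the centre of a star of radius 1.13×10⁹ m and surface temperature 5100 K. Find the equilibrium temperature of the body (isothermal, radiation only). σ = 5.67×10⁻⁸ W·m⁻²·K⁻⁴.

The star's surface emits σT_*⁴; at distance d the flux is S = σT_*⁴(R_*/d)².
S = 5.67×10⁻⁸·(5100)⁴·(1.13×10⁹/6.65×10¹⁰)² = 11080 W/m².
For an isothermal sphere T⁴ = (1−a)S/(4σ) = 1.660×10¹⁰ K⁴.

T ≈ 359 K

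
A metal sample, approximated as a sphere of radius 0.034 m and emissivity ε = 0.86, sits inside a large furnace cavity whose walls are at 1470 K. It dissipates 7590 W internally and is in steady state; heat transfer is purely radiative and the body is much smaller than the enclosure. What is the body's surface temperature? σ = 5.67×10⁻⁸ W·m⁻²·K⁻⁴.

T ≈ 1980 K

For a small grey body in a large enclosure, net radiated power = εσA(T⁴ − T_w⁴).
Steady state: P = εσA(T⁴ − T_w⁴) with A = 4πr² = 0.01453 m².
T⁴ = P/(εσA) + T_w⁴ = 7590/(0.86·5.67×10⁻⁸·0.01453) + (1470)⁴
    = 1.072×10¹³ + 4.669×10¹² = 1.538×10¹³ K⁴.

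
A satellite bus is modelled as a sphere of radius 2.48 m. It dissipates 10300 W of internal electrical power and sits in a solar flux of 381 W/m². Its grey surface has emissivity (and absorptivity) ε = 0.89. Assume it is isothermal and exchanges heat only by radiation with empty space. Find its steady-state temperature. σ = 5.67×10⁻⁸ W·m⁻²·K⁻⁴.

T ≈ 256 K

At steady state, absorbed solar power + internal power = radiated power.
Absorbed: α·S·A_cross = 0.89·381·19.32 = 6552 W (cross-section πr²).
Total input = 6552 + 10300 = 16850 W.
Radiated: εσ·A_surf·T⁴ with A_surf = 4πr² = 77.29 m².
T⁴ = 16850/(0.89·5.67×10⁻⁸·77.29) = 4.321×10⁹ K⁴.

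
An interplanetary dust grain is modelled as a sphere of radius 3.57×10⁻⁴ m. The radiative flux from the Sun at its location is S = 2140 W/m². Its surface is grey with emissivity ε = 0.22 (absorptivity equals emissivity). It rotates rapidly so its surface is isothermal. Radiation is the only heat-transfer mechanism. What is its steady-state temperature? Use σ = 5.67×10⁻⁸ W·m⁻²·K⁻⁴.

At equilibrium, absorbed power = emitted power.
Absorbing cross-section = πr² = 4.004×10⁻⁷ m²; emitting surface = 4πr² = 1.602×10⁻⁶ m² (ratio 4).
εS·A_cross = εσ·A_surf·T⁴  ⇒  T⁴ = S/(4σ)   (ε cancels).
T⁴ = 2140/(4·5.67×10⁻⁸) = 9.436×10⁹ K⁴.
T = (9.436×10⁹)^(1/4).

T ≈ 312 K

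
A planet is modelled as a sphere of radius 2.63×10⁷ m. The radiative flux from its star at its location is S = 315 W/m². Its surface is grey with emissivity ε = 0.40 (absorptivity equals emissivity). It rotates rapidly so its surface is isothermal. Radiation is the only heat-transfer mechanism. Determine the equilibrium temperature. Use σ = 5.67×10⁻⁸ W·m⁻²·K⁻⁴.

T ≈ 193 K

At equilibrium, absorbed power = emitted power.
Absorbing cross-section = πr² = 2.173×10¹⁵ m²; emitting surface = 4πr² = 8.692×10¹⁵ m² (ratio 4).
εS·A_cross = εσ·A_surf·T⁴  ⇒  T⁴ = S/(4σ)   (ε cancels).
T⁴ = 315/(4·5.67×10⁻⁸) = 1.389×10⁹ K⁴.
T = (1.389×10⁹)^(1/4).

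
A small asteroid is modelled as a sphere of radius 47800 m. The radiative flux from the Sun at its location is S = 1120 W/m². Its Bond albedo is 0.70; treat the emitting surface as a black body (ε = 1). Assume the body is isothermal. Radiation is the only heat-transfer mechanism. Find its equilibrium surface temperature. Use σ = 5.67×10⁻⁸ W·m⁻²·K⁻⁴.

At equilibrium, absorbed power = emitted power.
Absorbing cross-section = πr² = 7.178×10⁹ m²; emitting surface = 4πr² = 2.871×10¹⁰ m² (ratio 4).
(1−a)S·A_cross = εσ·A_surf·T⁴  ⇒  T⁴ = (1−a)S/(4σ).
T⁴ = 0.300·1120/(4·5.67×10⁻⁸) = 1.481×10⁹ K⁴.
T = (1.481×10⁹)^(1/4).

T ≈ 196 K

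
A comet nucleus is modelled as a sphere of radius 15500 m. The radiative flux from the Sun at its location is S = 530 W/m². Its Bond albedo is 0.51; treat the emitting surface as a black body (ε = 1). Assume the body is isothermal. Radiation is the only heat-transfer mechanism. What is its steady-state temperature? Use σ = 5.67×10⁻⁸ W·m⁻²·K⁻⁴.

At equilibrium, absorbed power = emitted power.
Absorbing cross-section = πr² = 7.548×10⁸ m²; emitting surface = 4πr² = 3.019×10⁹ m² (ratio 4).
(1−a)S·A_cross = εσ·A_surf·T⁴  ⇒  T⁴ = (1−a)S/(4σ).
T⁴ = 0.490·530/(4·5.67×10⁻⁸) = 1.145×10⁹ K⁴.
T = (1.145×10⁹)^(1/4).

T ≈ 184 K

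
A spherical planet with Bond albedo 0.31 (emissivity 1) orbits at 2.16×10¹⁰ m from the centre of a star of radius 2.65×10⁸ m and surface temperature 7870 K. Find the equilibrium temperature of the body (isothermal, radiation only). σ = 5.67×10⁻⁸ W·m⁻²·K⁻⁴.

The star's surface emits σT_*⁴; at distance d the flux is S = σT_*⁴(R_*/d)².
S = 5.67×10⁻⁸·(7870)⁴·(2.65×10⁸/2.16×10¹⁰)² = 32740 W/m².
For an isothermal sphere T⁴ = (1−a)S/(4σ) = 9.960×10¹⁰ K⁴.

T ≈ 562 K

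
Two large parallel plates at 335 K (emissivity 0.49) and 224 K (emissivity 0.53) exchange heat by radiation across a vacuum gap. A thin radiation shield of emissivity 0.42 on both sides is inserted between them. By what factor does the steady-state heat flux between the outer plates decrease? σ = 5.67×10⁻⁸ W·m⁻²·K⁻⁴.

factor ≈ 2.28

Without shield: q₀ = σΔ(T⁴)/(1/ε₁+1/ε₂−1) with denominator 2.928.
With shield the two gaps are in series; the resistances add: (1/ε₁+1/ε_s−1)+(1/ε_s+1/ε₂−1) = 3.422+3.268 = 6.690.
Heat-flux ratio q₀/q = 6.690/2.928.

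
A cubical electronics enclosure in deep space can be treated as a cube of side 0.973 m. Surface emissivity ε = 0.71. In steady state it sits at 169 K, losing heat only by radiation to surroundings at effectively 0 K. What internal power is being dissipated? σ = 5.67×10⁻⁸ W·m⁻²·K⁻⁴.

Steady state: P = εσA T⁴.
A = 6L² = 5.680 m²; T⁴ = (169)⁴ = 8.157×10⁸ K⁴.
P = 0.71 × 5.67×10⁻⁸ × 5.680 × 8.157×10⁸.

P ≈ 187 W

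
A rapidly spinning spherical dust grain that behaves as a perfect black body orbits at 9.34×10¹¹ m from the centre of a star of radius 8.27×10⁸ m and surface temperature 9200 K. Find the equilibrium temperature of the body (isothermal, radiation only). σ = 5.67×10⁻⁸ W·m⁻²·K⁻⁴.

The star's surface emits σT_*⁴; at distance d the flux is S = σT_*⁴(R_*/d)².
S = 5.67×10⁻⁸·(9200)⁴·(8.27×10⁸/9.34×10¹¹)² = 318.5 W/m².
For an isothermal sphere T⁴ = (1−a)S/(4σ) = 1.404×10⁹ K⁴.

T ≈ 194 K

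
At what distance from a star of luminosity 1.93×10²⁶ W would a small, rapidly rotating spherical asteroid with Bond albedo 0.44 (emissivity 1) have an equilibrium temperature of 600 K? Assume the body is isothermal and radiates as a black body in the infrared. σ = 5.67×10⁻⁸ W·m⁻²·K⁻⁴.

d ≈ 1.71×10¹⁰ m

For an isothermal black-emitting sphere, (1−a)S·πr² = σ·4πr²·T⁴ ⇒ S = 4σT⁴/(1−a).
S = 4·5.67×10⁻⁸·(600)⁴/0.560 = 52490 W/m².
Flux falls as S = L/(4πd²), so d = √(L/(4πS)) = √(1.93×10²⁶/(4π·52490)).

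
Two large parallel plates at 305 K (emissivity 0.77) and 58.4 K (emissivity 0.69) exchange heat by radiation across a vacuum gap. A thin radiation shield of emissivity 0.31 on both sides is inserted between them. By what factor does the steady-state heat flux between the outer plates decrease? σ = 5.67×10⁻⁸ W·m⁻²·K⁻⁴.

factor ≈ 4.12

Without shield: q₀ = σΔ(T⁴)/(1/ε₁+1/ε₂−1) with denominator 1.748.
With shield the two gaps are in series; the resistances add: (1/ε₁+1/ε_s−1)+(1/ε_s+1/ε₂−1) = 3.525+3.675 = 7.200.
Heat-flux ratio q₀/q = 7.200/1.748.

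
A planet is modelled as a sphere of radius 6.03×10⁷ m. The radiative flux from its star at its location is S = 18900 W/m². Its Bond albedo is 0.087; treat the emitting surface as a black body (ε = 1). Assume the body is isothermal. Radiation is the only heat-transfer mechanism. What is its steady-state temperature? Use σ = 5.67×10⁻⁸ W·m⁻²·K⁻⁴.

At equilibrium, absorbed power = emitted power.
Absorbing cross-section = πr² = 1.142×10¹⁶ m²; emitting surface = 4πr² = 4.569×10¹⁶ m² (ratio 4).
(1−a)S·A_cross = εσ·A_surf·T⁴  ⇒  T⁴ = (1−a)S/(4σ).
T⁴ = 0.913·18900/(4·5.67×10⁻⁸) = 7.608×10¹⁰ K⁴.
T = (7.608×10¹⁰)^(1/4).

T ≈ 525 K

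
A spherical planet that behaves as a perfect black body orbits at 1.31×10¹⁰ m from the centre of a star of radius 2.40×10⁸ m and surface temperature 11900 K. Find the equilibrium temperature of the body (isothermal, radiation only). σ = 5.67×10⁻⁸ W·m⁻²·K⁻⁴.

T ≈ 1140 K

The star's surface emits σT_*⁴; at distance d the flux is S = σT_*⁴(R_*/d)².
S = 5.67×10⁻⁸·(11900)⁴·(2.40×10⁸/1.31×10¹⁰)² = 3.816×10⁵ W/m².
For an isothermal sphere T⁴ = (1−a)S/(4σ) = 1.683×10¹² K⁴.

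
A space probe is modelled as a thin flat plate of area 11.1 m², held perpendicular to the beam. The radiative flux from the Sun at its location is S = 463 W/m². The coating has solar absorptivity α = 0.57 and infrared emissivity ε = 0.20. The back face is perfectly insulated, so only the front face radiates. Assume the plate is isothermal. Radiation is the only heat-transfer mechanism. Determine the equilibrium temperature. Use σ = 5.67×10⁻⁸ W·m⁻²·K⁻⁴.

T ≈ 391 K

At equilibrium, absorbed power = emitted power.
Absorbing cross-section = A = 11.10 m²; emitting surface = A = 11.10 m² (ratio 1).
αS·A_cross = εσ·A_surf·T⁴  ⇒  T⁴ = αS/(ε·1σ).
T⁴ = 0.570·463/(0.20·1·5.67×10⁻⁸) = 2.327×10¹⁰ K⁴.
T = (2.327×10¹⁰)^(1/4).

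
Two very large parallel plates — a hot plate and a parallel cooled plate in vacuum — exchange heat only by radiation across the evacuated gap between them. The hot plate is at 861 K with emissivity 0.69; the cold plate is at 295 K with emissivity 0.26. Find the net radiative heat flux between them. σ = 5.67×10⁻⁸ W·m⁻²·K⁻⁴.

q ≈ 7150 W/m²

For two infinite grey parallel plates, q = σ(T₁⁴ − T₂⁴)/(1/ε₁ + 1/ε₂ − 1).
T₁⁴ − T₂⁴ = 5.496×10¹¹ − 7.573×10⁹ = 5.420×10¹¹ K⁴.
1/ε₁ + 1/ε₂ − 1 = 1.449 + 3.846 − 1 = 4.295.
q = 5.67×10⁻⁸ × 5.420×10¹¹ / 4.295.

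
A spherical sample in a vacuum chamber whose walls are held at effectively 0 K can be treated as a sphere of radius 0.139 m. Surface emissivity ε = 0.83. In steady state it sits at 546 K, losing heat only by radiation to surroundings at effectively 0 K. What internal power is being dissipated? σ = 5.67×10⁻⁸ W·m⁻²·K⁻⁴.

P ≈ 1020 W

Steady state: P = εσA T⁴.
A = 4πr² = 0.2428 m²; T⁴ = (546)⁴ = 8.887×10¹⁰ K⁴.
P = 0.83 × 5.67×10⁻⁸ × 0.2428 × 8.887×10¹⁰.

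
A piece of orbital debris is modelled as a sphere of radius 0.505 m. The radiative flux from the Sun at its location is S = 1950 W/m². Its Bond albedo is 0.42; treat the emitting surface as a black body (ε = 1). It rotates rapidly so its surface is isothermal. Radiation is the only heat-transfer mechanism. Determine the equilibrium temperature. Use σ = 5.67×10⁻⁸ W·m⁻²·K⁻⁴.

T ≈ 266 K

At equilibrium, absorbed power = emitted power.
Absorbing cross-section = πr² = 0.8012 m²; emitting surface = 4πr² = 3.205 m² (ratio 4).
(1−a)S·A_cross = εσ·A_surf·T⁴  ⇒  T⁴ = (1−a)S/(4σ).
T⁴ = 0.580·1950/(4·5.67×10⁻⁸) = 4.987×10⁹ K⁴.
T = (4.987×10⁹)^(1/4).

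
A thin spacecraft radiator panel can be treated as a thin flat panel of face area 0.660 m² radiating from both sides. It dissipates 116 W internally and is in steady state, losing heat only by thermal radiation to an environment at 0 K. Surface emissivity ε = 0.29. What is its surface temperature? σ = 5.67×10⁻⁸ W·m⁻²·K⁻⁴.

T ≈ 270 K

Steady state: internal power = radiated power, P = εσA T⁴.
Radiating area A = 2·0.660 = 1.320 m².
T⁴ = P/(εσA) = 116/(0.29·5.67×10⁻⁸·1.320) = 5.344×10⁹ K⁴.
T = (5.344×10⁹)^(1/4).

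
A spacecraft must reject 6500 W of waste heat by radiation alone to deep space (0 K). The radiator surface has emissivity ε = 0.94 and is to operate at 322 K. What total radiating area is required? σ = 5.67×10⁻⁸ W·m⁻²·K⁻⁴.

A ≈ 11.3 m²

P = εσA T⁴ ⇒ A = P/(εσT⁴).
T⁴ = 1.075×10¹⁰ K⁴.
A = 6500/(0.94 × 5.67×10⁻⁸ × 1.075×10¹⁰).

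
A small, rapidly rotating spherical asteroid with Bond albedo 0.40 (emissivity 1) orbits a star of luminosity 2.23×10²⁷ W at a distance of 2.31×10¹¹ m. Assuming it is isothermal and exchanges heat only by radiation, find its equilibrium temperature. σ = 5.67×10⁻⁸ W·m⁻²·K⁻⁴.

First find the stellar flux at distance d: S = L/(4πd²) = 2.23×10²⁷/(4π·(2.31×10¹¹)²) = 3326 W/m².
For an isothermal sphere, absorbed (1−a)S·πr² = emitted σ·4πr²·T⁴, so T⁴ = (1−a)S/(4σ).
T⁴ = 0.600·3326/(4·5.67×10⁻⁸) = 8.798×10⁹ K⁴.

T ≈ 306 K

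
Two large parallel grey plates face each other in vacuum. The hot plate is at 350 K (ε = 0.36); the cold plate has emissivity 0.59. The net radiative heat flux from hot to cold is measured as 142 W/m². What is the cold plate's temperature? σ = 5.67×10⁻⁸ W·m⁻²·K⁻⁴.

T₂ ≈ 282 K

q = σ(T₁⁴ − T₂⁴)/(1/ε₁ + 1/ε₂ − 1); denominator = 3.473.
T₂⁴ = T₁⁴ − q·(1/ε₁+1/ε₂−1)/σ = 1.501×10¹⁰ − 142·3.473/5.67×10⁻⁸
    = 6.309×10⁹ K⁴.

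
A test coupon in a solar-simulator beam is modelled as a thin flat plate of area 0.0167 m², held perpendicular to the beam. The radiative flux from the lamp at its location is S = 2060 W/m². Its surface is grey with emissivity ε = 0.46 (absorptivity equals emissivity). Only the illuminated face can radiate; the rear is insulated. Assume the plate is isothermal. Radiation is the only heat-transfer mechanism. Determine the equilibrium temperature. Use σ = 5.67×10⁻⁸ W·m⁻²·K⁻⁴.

At equilibrium, absorbed power = emitted power.
Absorbing cross-section = A = 0.01670 m²; emitting surface = A = 0.01670 m² (ratio 1).
εS·A_cross = εσ·A_surf·T⁴  ⇒  T⁴ = S/(1σ)   (ε cancels).
T⁴ = 2060/(1·5.67×10⁻⁸) = 3.633×10¹⁰ K⁴.
T = (3.633×10¹⁰)^(1/4).

T ≈ 437 K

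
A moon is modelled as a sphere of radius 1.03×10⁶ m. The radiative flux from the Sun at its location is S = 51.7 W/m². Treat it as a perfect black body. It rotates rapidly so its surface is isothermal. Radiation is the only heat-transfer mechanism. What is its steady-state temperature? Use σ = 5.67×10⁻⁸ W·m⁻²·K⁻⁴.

At equilibrium, absorbed power = emitted power.
Absorbing cross-section = πr² = 3.333×10¹² m²; emitting surface = 4πr² = 1.333×10¹³ m² (ratio 4).
S·A_cross = εσ·A_surf·T⁴  ⇒  T⁴ = S/(4σ).
T⁴ = 1.00·51.7/(4·5.67×10⁻⁸) = 2.280×10⁸ K⁴.
T = (2.280×10⁸)^(1/4).

T ≈ 123 K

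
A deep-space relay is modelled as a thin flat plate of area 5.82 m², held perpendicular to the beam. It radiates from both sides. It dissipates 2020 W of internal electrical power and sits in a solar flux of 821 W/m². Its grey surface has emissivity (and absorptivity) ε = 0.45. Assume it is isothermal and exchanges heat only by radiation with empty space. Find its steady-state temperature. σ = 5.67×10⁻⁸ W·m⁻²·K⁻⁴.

T ≈ 344 K

At steady state, absorbed solar power + internal power = radiated power.
Absorbed: α·S·A_cross = 0.45·821·5.820 = 2150 W (cross-section A).
Total input = 2150 + 2020 = 4170 W.
Radiated: εσ·A_surf·T⁴ with A_surf = 2A = 11.64 m².
T⁴ = 4170/(0.45·5.67×10⁻⁸·11.64) = 1.404×10¹⁰ K⁴.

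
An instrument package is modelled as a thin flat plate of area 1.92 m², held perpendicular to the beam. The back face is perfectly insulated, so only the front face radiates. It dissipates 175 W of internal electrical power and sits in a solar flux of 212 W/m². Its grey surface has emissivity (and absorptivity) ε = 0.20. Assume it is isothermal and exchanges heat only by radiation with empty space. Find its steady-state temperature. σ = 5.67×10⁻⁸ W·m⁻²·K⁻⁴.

At steady state, absorbed solar power + internal power = radiated power.
Absorbed: α·S·A_cross = 0.20·212·1.920 = 81.41 W (cross-section A).
Total input = 81.41 + 175 = 256.4 W.
Radiated: εσ·A_surf·T⁴ with A_surf = A = 1.920 m².
T⁴ = 256.4/(0.20·5.67×10⁻⁸·1.920) = 1.178×10¹⁰ K⁴.

T ≈ 329 K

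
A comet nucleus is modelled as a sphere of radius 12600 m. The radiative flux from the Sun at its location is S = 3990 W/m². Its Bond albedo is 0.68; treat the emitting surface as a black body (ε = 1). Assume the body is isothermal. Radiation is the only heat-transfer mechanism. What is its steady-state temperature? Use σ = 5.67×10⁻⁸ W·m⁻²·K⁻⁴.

At equilibrium, absorbed power = emitted power.
Absorbing cross-section = πr² = 4.988×10⁸ m²; emitting surface = 4πr² = 1.995×10⁹ m² (ratio 4).
(1−a)S·A_cross = εσ·A_surf·T⁴  ⇒  T⁴ = (1−a)S/(4σ).
T⁴ = 0.320·3990/(4·5.67×10⁻⁸) = 5.630×10⁹ K⁴.
T = (5.630×10⁹)^(1/4).

T ≈ 274 K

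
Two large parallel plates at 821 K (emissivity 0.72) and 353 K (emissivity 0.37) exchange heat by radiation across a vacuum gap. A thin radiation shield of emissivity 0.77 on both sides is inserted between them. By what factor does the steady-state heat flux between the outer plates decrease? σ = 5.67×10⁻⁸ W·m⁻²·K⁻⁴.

Without shield: q₀ = σΔ(T⁴)/(1/ε₁+1/ε₂−1) with denominator 3.092.
With shield the two gaps are in series; the resistances add: (1/ε₁+1/ε_s−1)+(1/ε_s+1/ε₂−1) = 1.688+3.001 = 4.689.
Heat-flux ratio q₀/q = 4.689/3.092.

factor ≈ 1.52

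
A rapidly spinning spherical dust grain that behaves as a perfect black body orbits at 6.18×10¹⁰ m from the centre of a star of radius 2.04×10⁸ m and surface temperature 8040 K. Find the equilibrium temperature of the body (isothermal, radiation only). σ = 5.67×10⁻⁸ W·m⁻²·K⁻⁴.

The star's surface emits σT_*⁴; at distance d the flux is S = σT_*⁴(R_*/d)².
S = 5.67×10⁻⁸·(8040)⁴·(2.04×10⁸/6.18×10¹⁰)² = 2582 W/m².
For an isothermal sphere T⁴ = (1−a)S/(4σ) = 1.138×10¹⁰ K⁴.

T ≈ 327 K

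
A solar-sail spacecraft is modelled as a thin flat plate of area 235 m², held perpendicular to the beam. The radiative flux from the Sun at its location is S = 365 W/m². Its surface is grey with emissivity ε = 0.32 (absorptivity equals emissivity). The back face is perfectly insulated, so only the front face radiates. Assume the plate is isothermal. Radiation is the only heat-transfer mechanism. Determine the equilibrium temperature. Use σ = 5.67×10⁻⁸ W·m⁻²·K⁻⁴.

At equilibrium, absorbed power = emitted power.
Absorbing cross-section = A = 235.0 m²; emitting surface = A = 235.0 m² (ratio 1).
εS·A_cross = εσ·A_surf·T⁴  ⇒  T⁴ = S/(1σ)   (ε cancels).
T⁴ = 365/(1·5.67×10⁻⁸) = 6.437×10⁹ K⁴.
T = (6.437×10⁹)^(1/4).

T ≈ 283 K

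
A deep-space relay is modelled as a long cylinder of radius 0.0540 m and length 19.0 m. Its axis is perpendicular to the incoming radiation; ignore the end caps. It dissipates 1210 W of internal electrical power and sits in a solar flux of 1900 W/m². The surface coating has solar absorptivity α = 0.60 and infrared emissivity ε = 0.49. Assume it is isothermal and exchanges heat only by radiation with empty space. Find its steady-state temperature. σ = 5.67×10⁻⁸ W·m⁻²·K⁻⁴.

T ≈ 375 K

At steady state, absorbed solar power + internal power = radiated power.
Absorbed: α·S·A_cross = 0.60·1900·2.052 = 2339 W (cross-section 2rL).
Total input = 2339 + 1210 = 3549 W.
Radiated: εσ·A_surf·T⁴ with A_surf = 2πrL = 6.447 m².
T⁴ = 3549/(0.49·5.67×10⁻⁸·6.447) = 1.982×10¹⁰ K⁴.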